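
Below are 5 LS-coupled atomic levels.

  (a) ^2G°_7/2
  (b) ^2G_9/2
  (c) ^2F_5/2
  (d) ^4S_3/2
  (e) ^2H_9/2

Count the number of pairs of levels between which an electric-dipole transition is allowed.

(a)–(b): allowed.
(a)–(c): allowed.
(a)–(d): forbidden (ΔS, ΔL, ΔJ).
(a)–(e): allowed.
(b)–(c): forbidden (parity, ΔJ).
(b)–(d): forbidden (parity, ΔS, ΔL, ΔJ).
(b)–(e): forbidden (parity).
(c)–(d): forbidden (parity, ΔS, ΔL).
(c)–(e): forbidden (parity, ΔL, ΔJ).
(d)–(e): forbidden (parity, ΔS, ΔL, ΔJ).
Allowed pairs: 3 of 10.

3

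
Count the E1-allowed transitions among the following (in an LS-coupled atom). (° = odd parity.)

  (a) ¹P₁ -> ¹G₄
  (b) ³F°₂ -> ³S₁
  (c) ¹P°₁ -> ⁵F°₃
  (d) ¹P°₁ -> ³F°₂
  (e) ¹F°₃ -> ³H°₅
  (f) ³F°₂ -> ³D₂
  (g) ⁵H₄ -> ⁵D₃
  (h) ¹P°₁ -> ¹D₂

2

(a) forbidden (parity, ΔL, ΔJ fail)
(b) forbidden (ΔL fails)
(c) forbidden (parity, ΔS, ΔL, ΔJ fail)
(d) forbidden (parity, ΔS, ΔL fail)
(e) forbidden (parity, ΔS, ΔL, ΔJ fail)
(f) allowed
(g) forbidden (parity, ΔL fail)
(h) allowed
Total allowed: 2 of 8.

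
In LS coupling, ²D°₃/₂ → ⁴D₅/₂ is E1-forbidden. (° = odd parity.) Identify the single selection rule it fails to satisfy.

Parity must change: odd → even — ✓.
ΔS = 0: S: 1/2 → 3/2 — ✗.
ΔL = 0, ±1 (not L=0↔0): L: 2 → 2, ΔL = +0 — ✓.
ΔJ = 0, ±1 (not J=0↔0): J: 3/2 → 5/2, ΔJ = +1 — ✓.

the ΔS = 0 rule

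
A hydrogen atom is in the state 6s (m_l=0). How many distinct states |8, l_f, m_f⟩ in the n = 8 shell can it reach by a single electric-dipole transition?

E1 requires Δl = ±1, so l_f ∈ {-1, 1}; with 0 ≤ l_f ≤ n_f−1 = 7, the allowed l_f values are {1}.
For l_f = 1: m_f ∈ {m_i−1, m_i, m_i+1} ∩ [−1, 1] = {-1, 0, 1} → 3 states.
Total: 3.

3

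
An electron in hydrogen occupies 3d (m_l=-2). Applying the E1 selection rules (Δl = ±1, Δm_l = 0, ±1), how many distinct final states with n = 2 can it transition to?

1

E1 requires Δl = ±1, so l_f ∈ {1, 3}; with 0 ≤ l_f ≤ n_f−1 = 1, the allowed l_f values are {1}.
For l_f = 1: m_f ∈ {m_i−1, m_i, m_i+1} ∩ [−1, 1] = {-1} → 1 state.
Total: 1.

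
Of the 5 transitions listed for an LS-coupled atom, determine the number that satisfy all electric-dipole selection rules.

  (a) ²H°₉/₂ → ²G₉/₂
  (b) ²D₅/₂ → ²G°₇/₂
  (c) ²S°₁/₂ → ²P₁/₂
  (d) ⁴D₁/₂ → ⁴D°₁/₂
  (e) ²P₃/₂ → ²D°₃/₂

4

(a) allowed
(b) forbidden (ΔL fails)
(c) allowed
(d) allowed
(e) allowed
Total allowed: 4 of 5.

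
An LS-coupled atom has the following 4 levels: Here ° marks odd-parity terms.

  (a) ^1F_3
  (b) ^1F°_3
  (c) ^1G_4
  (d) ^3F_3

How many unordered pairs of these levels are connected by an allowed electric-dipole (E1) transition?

(a)–(b): allowed.
(a)–(c): forbidden (parity).
(a)–(d): forbidden (parity, ΔS).
(b)–(c): allowed.
(b)–(d): forbidden (ΔS).
(c)–(d): forbidden (parity, ΔS).
Allowed pairs: 2 of 6.

2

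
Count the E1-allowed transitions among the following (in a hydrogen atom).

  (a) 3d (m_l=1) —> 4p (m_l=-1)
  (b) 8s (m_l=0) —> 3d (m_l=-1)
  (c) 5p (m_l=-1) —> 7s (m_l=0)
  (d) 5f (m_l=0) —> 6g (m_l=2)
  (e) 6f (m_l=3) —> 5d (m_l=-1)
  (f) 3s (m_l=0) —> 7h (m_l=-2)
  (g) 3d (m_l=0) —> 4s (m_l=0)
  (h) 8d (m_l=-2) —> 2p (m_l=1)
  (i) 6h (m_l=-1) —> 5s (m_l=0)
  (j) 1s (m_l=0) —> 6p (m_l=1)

(a) forbidden — Δm_l = -2 (E1 requires Δm_l = 0, ±1)
(b) forbidden — Δl = +2 (E1 requires Δl = ±1)
(c) allowed
(d) forbidden — Δm_l = +2 (E1 requires Δm_l = 0, ±1)
(e) forbidden — Δm_l = -4 (E1 requires Δm_l = 0, ±1)
(f) forbidden — Δl = +5 (E1 requires Δl = ±1); Δm_l = -2 (E1 requires Δm_l = 0, ±1)
(g) forbidden — Δl = -2 (E1 requires Δl = ±1)
(h) forbidden — Δm_l = +3 (E1 requires Δm_l = 0, ±1)
(i) forbidden — Δl = -5 (E1 requires Δl = ±1)
(j) allowed
Total allowed: 2 of 10.

2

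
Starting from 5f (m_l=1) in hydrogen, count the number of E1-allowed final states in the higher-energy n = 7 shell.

E1 requires Δl = ±1, so l_f ∈ {2, 4}; with 0 ≤ l_f ≤ n_f−1 = 6, the allowed l_f values are {2, 4}.
For l_f = 2: m_f ∈ {m_i−1, m_i, m_i+1} ∩ [−2, 2] = {0, 1, 2} → 3 states.
For l_f = 4: m_f ∈ {m_i−1, m_i, m_i+1} ∩ [−4, 4] = {0, 1, 2} → 3 states.
Total: 6.

6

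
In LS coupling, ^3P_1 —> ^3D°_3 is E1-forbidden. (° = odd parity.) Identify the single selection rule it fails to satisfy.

Initial level: S=1, L=1, J=1, parity even. Final level: S=1, L=2, J=3, parity odd.
Parity must change: even → odd — satisfied.
ΔS = 0: S: 1 → 1 — satisfied.
ΔL = 0, ±1 (not L=0↔0): L: 1 → 2, ΔL = +1 — satisfied.
ΔJ = 0, ±1 (not J=0↔0): J: 1 → 3, ΔJ = +2 — violated.

the ΔJ = 0, ±1 rule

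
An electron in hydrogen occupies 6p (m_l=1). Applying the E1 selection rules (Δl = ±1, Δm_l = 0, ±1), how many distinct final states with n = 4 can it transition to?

4

E1 requires Δl = ±1, so l_f ∈ {0, 2}; with 0 ≤ l_f ≤ n_f−1 = 3, the allowed l_f values are {0, 2}.
For l_f = 0: m_f ∈ {m_i−1, m_i, m_i+1} ∩ [−0, 0] = {0} → 1 state.
For l_f = 2: m_f ∈ {m_i−1, m_i, m_i+1} ∩ [−2, 2] = {0, 1, 2} → 3 states.
Total: 4.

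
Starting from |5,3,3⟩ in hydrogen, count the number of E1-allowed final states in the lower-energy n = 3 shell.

1

E1 requires Δl = ±1, so l_f ∈ {2, 4}; with 0 ≤ l_f ≤ n_f−1 = 2, the allowed l_f values are {2}.
For l_f = 2: m_f ∈ {m_i−1, m_i, m_i+1} ∩ [−2, 2] = {2} → 1 state.
Total: 1.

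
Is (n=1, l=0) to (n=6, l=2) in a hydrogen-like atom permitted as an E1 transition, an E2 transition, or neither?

Δl = 2 − 0 = +2; l_i + l_f = 2.
E1 (Δl = ±1): not satisfied.
E2 (Δl = 0,±2, l_i+l_f ≥ 2): satisfied.

E2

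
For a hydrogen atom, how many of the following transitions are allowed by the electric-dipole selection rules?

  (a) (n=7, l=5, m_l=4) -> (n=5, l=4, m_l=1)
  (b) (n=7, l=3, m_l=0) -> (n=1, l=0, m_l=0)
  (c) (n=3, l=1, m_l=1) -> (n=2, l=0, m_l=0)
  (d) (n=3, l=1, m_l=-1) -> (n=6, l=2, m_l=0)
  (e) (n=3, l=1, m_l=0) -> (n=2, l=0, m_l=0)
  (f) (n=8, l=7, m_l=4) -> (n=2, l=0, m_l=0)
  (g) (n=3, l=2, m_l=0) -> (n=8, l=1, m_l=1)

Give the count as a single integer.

(a) forbidden — Δm_l = -3 (E1 requires Δm_l = 0, ±1)
(b) forbidden — Δl = -3 (E1 requires Δl = ±1)
(c) allowed
(d) allowed
(e) allowed
(f) forbidden — Δl = -7 (E1 requires Δl = ±1); Δm_l = -4 (E1 requires Δm_l = 0, ±1)
(g) allowed
Total allowed: 4 of 7.

4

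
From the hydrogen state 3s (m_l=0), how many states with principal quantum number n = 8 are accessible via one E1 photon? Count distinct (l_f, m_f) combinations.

E1 requires Δl = ±1, so l_f ∈ {-1, 1}; with 0 ≤ l_f ≤ n_f−1 = 7, the allowed l_f values are {1}.
For l_f = 1: m_f ∈ {m_i−1, m_i, m_i+1} ∩ [−1, 1] = {-1, 0, 1} → 3 states.
Total: 3.

3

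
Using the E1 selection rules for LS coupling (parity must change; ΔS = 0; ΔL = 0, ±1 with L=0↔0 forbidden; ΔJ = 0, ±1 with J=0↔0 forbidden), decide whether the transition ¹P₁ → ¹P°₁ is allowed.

Initial level: S=0, L=1, J=1, parity even. Final level: S=0, L=1, J=1, parity odd.
ΔS = 0: S: 0 → 0 — satisfied.
Parity must change: even → odd — satisfied.
ΔL = 0, ±1 (not L=0↔0): L: 1 → 1, ΔL = +0 — satisfied.
ΔJ = 0, ±1 (not J=0↔0): J: 1 → 1, ΔJ = +0 — satisfied.
All four E1 rules are satisfied.

allowed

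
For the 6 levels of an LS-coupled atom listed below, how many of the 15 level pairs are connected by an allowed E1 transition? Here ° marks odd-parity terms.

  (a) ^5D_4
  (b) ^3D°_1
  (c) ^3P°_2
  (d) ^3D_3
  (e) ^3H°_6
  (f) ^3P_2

(a)–(b): forbidden (ΔS, ΔJ).
(a)–(c): forbidden (ΔS, ΔJ).
(a)–(d): forbidden (parity, ΔS).
(a)–(e): forbidden (ΔS, ΔL, ΔJ).
(a)–(f): forbidden (parity, ΔS, ΔJ).
(b)–(c): forbidden (parity).
(b)–(d): forbidden (ΔJ).
(b)–(e): forbidden (parity, ΔL, ΔJ).
(b)–(f): allowed.
(c)–(d): allowed.
(c)–(e): forbidden (parity, ΔL, ΔJ).
(c)–(f): allowed.
(d)–(e): forbidden (ΔL, ΔJ).
(d)–(f): forbidden (parity).
(e)–(f): forbidden (ΔL, ΔJ).
Allowed pairs: 3 of 15.

3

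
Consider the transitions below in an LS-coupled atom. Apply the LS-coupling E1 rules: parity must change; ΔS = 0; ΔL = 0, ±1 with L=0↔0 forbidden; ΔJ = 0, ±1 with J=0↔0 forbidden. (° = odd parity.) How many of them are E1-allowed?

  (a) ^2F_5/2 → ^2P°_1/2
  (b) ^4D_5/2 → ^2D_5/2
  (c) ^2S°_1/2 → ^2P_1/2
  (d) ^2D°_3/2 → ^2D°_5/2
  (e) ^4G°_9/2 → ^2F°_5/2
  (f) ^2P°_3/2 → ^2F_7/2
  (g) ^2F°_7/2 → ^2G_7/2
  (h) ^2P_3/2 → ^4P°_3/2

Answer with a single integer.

2

(a) forbidden (ΔL, ΔJ fail)
(b) forbidden (parity, ΔS fail)
(c) allowed
(d) forbidden (parity fails)
(e) forbidden (parity, ΔS, ΔJ fail)
(f) forbidden (ΔL, ΔJ fail)
(g) allowed
(h) forbidden (ΔS fails)
Total allowed: 2 of 8.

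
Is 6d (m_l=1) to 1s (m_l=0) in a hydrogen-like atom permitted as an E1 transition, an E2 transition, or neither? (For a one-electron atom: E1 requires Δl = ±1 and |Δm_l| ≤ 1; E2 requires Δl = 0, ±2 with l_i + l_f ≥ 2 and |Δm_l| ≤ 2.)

Δl = 0 − 2 = -2; l_i + l_f = 2.
Δm_l = -1.
E1 (Δl = ±1, |Δm_l| ≤ 1): not satisfied.
E2 (Δl = 0,±2, l_i+l_f ≥ 2, |Δm_l| ≤ 2): satisfied.

E2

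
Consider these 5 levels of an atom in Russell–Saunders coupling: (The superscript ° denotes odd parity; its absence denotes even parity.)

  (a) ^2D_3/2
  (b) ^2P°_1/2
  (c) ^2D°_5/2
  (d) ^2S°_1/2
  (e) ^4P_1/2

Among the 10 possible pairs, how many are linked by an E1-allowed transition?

(a)–(b): allowed.
(a)–(c): allowed.
(a)–(d): forbidden (ΔL).
(a)–(e): forbidden (parity, ΔS).
(b)–(c): forbidden (parity, ΔJ).
(b)–(d): forbidden (parity).
(b)–(e): forbidden (ΔS).
(c)–(d): forbidden (parity, ΔL, ΔJ).
(c)–(e): forbidden (ΔS, ΔJ).
(d)–(e): forbidden (ΔS).
Allowed pairs: 2 of 10.

2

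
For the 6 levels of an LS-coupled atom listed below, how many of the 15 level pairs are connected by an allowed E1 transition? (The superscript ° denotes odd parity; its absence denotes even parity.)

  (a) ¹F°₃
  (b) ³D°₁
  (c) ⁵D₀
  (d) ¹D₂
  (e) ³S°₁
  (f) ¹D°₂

2

(a)–(b): forbidden (parity, ΔS, ΔJ).
(a)–(c): forbidden (ΔS, ΔJ).
(a)–(d): allowed.
(a)–(e): forbidden (parity, ΔS, ΔL, ΔJ).
(a)–(f): forbidden (parity).
(b)–(c): forbidden (ΔS).
(b)–(d): forbidden (ΔS).
(b)–(e): forbidden (parity, ΔL).
(b)–(f): forbidden (parity, ΔS).
(c)–(d): forbidden (parity, ΔS, ΔJ).
(c)–(e): forbidden (ΔS, ΔL).
(c)–(f): forbidden (ΔS, ΔJ).
(d)–(e): forbidden (ΔS, ΔL).
(d)–(f): allowed.
(e)–(f): forbidden (parity, ΔS, ΔL).
Allowed pairs: 2 of 15.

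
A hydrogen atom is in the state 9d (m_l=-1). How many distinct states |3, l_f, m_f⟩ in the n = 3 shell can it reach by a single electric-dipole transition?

E1 requires Δl = ±1, so l_f ∈ {1, 3}; with 0 ≤ l_f ≤ n_f−1 = 2, the allowed l_f values are {1}.
For l_f = 1: m_f ∈ {m_i−1, m_i, m_i+1} ∩ [−1, 1] = {-1, 0} → 2 states.
Total: 2.

2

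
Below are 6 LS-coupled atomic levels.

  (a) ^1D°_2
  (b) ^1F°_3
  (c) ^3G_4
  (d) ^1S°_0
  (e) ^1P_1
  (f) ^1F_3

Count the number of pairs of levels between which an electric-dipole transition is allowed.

(a)–(b): forbidden (parity).
(a)–(c): forbidden (ΔS, ΔL, ΔJ).
(a)–(d): forbidden (parity, ΔL, ΔJ).
(a)–(e): allowed.
(a)–(f): allowed.
(b)–(c): forbidden (ΔS).
(b)–(d): forbidden (parity, ΔL, ΔJ).
(b)–(e): forbidden (ΔL, ΔJ).
(b)–(f): allowed.
(c)–(d): forbidden (ΔS, ΔL, ΔJ).
(c)–(e): forbidden (parity, ΔS, ΔL, ΔJ).
(c)–(f): forbidden (parity, ΔS).
(d)–(e): allowed.
(d)–(f): forbidden (ΔL, ΔJ).
(e)–(f): forbidden (parity, ΔL, ΔJ).
Allowed pairs: 4 of 15.

4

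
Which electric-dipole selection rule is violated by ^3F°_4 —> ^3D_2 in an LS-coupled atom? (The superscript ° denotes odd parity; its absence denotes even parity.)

the ΔJ = 0, ±1 rule

Parity must change: odd → even — satisfied.
ΔS = 0: S: 1 → 1 — satisfied.
ΔL = 0, ±1 (not L=0↔0): L: 3 → 2, ΔL = -1 — satisfied.
ΔJ = 0, ±1 (not J=0↔0): J: 4 → 2, ΔJ = -2 — violated.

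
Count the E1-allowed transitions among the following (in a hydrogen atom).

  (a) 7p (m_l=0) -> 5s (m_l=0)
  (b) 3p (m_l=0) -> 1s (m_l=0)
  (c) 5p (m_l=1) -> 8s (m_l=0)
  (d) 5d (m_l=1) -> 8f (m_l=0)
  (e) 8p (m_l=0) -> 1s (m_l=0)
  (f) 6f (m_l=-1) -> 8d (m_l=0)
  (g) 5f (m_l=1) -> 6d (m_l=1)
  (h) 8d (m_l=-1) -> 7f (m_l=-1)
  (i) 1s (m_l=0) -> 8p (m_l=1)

9

(a) allowed
(b) allowed
(c) allowed
(d) allowed
(e) allowed
(f) allowed
(g) allowed
(h) allowed
(i) allowed
Total allowed: 9 of 9.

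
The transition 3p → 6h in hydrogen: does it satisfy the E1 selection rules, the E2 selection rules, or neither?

Δl = 5 − 1 = +4; l_i + l_f = 6.
E1 (Δl = ±1): not satisfied.
E2 (Δl = 0,±2, l_i+l_f ≥ 2): not satisfied.

neither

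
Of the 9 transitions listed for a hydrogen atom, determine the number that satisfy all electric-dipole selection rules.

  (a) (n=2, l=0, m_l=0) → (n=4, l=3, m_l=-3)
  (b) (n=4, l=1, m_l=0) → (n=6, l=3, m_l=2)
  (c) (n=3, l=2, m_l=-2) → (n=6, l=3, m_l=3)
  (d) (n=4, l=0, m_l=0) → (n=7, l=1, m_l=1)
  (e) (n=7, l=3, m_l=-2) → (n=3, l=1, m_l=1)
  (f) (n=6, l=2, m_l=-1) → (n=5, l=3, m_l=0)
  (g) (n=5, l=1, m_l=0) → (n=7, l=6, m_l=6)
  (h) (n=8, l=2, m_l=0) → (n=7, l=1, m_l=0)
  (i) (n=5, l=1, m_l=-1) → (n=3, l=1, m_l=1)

(a) forbidden — Δl = +3 (E1 requires Δl = ±1); Δm_l = -3 (E1 requires Δm_l = 0, ±1)
(b) forbidden — Δl = +2 (E1 requires Δl = ±1); Δm_l = +2 (E1 requires Δm_l = 0, ±1)
(c) forbidden — Δm_l = +5 (E1 requires Δm_l = 0, ±1)
(d) allowed
(e) forbidden — Δl = -2 (E1 requires Δl = ±1); Δm_l = +3 (E1 requires Δm_l = 0, ±1)
(f) allowed
(g) forbidden — Δl = +5 (E1 requires Δl = ±1); Δm_l = +6 (E1 requires Δm_l = 0, ±1)
(h) allowed
(i) forbidden — Δl = +0 (E1 requires Δl = ±1); Δm_l = +2 (E1 requires Δm_l = 0, ±1)
Total allowed: 3 of 9.

3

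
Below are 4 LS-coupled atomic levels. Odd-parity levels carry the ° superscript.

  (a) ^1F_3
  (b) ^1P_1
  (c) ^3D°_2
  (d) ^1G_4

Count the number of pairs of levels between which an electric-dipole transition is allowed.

0

(a)–(b): forbidden (parity, ΔL, ΔJ).
(a)–(c): forbidden (ΔS).
(a)–(d): forbidden (parity).
(b)–(c): forbidden (ΔS).
(b)–(d): forbidden (parity, ΔL, ΔJ).
(c)–(d): forbidden (ΔS, ΔL, ΔJ).
Allowed pairs: 0 of 6.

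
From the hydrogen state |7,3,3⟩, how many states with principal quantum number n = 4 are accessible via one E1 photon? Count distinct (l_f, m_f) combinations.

1

E1 requires Δl = ±1, so l_f ∈ {2, 4}; with 0 ≤ l_f ≤ n_f−1 = 3, the allowed l_f values are {2}.
For l_f = 2: m_f ∈ {m_i−1, m_i, m_i+1} ∩ [−2, 2] = {2} → 1 state.
Total: 1.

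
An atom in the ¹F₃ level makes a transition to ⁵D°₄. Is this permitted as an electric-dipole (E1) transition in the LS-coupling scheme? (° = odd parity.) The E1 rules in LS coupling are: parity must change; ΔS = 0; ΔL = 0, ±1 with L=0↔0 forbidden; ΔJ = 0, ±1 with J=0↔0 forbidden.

forbidden

Parity must change: even → odd — ok.
ΔS = 0: S: 0 → 2 — fails.
ΔL = 0, ±1 (not L=0↔0): L: 3 → 2, ΔL = -1 — ok.
ΔJ = 0, ±1 (not J=0↔0): J: 3 → 4, ΔJ = +1 — ok.
Rule(s) violated: ΔS.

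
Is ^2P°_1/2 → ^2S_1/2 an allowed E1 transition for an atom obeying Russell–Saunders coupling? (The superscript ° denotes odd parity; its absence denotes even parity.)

allowed

ΔS = 0: S: 1/2 → 1/2 — ✓.
Parity must change: odd → even — ✓.
ΔJ = 0, ±1 (not J=0↔0): J: 1/2 → 1/2, ΔJ = +0 — ✓.
ΔL = 0, ±1 (not L=0↔0): L: 1 → 0, ΔL = -1 — ✓.
All four E1 rules are satisfied.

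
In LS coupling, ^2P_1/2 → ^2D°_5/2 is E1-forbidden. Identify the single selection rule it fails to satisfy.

Parity must change: even → odd — passes.
ΔS = 0: S: 1/2 → 1/2 — passes.
ΔL = 0, ±1 (not L=0↔0): L: 1 → 2, ΔL = +1 — passes.
ΔJ = 0, ±1 (not J=0↔0): J: 1/2 → 5/2, ΔJ = +2 — fails.

the ΔJ = 0, ±1 rule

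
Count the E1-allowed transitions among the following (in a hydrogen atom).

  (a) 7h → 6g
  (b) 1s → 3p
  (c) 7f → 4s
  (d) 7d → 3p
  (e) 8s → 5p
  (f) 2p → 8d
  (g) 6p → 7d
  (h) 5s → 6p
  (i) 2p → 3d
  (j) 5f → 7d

(a) allowed
(b) allowed
(c) forbidden — Δl = -3 (E1 requires Δl = ±1)
(d) allowed
(e) allowed
(f) allowed
(g) allowed
(h) allowed
(i) allowed
(j) allowed
Total allowed: 9 of 10.

9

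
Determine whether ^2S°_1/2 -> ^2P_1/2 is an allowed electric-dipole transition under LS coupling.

ΔS = 0: S: 1/2 → 1/2 — satisfied.
ΔJ = 0, ±1 (not J=0↔0): J: 1/2 → 1/2, ΔJ = +0 — satisfied.
Parity must change: odd → even — satisfied.
ΔL = 0, ±1 (not L=0↔0): L: 0 → 1, ΔL = +1 — satisfied.
All four E1 rules are satisfied.

allowed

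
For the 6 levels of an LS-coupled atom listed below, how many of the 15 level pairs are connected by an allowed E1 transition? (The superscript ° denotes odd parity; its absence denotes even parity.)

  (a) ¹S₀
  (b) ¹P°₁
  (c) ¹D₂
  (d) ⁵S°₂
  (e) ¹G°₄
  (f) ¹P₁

3

(a)–(b): allowed.
(a)–(c): forbidden (parity, ΔL, ΔJ).
(a)–(d): forbidden (ΔS, ΔL, ΔJ).
(a)–(e): forbidden (ΔL, ΔJ).
(a)–(f): forbidden (parity).
(b)–(c): allowed.
(b)–(d): forbidden (parity, ΔS).
(b)–(e): forbidden (parity, ΔL, ΔJ).
(b)–(f): allowed.
(c)–(d): forbidden (ΔS, ΔL).
(c)–(e): forbidden (ΔL, ΔJ).
(c)–(f): forbidden (parity).
(d)–(e): forbidden (parity, ΔS, ΔL, ΔJ).
(d)–(f): forbidden (ΔS).
(e)–(f): forbidden (ΔL, ΔJ).
Allowed pairs: 3 of 15.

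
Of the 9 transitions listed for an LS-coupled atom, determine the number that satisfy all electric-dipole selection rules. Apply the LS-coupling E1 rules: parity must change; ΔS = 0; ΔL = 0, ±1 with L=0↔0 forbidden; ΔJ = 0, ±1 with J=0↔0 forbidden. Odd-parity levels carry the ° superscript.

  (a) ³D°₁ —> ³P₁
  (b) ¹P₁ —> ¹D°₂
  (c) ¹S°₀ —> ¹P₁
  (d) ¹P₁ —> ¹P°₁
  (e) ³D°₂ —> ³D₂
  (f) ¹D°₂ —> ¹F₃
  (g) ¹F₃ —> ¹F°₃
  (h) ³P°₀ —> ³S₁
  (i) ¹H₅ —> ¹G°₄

(a) allowed
(b) allowed
(c) allowed
(d) allowed
(e) allowed
(f) allowed
(g) allowed
(h) allowed
(i) allowed
Total allowed: 9 of 9.

9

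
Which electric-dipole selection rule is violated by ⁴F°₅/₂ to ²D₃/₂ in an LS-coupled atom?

the ΔS = 0 rule

Reading off the term symbols: S 3/2→1/2, L 3→2, J 5/2→3/2, parity odd→even.
Parity must change: odd → even — ok.
ΔS = 0: S: 3/2 → 1/2 — fails.
ΔL = 0, ±1 (not L=0↔0): L: 3 → 2, ΔL = -1 — ok.
ΔJ = 0, ±1 (not J=0↔0): J: 5/2 → 3/2, ΔJ = -1 — ok.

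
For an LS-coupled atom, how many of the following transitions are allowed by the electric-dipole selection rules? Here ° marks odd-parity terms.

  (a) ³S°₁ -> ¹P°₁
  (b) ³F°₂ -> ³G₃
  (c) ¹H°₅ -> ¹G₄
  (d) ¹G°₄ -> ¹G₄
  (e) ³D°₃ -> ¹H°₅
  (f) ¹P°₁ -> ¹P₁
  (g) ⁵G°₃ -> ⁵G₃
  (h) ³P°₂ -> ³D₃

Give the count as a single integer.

(a) forbidden (parity, ΔS fail)
(b) allowed
(c) allowed
(d) allowed
(e) forbidden (parity, ΔS, ΔL, ΔJ fail)
(f) allowed
(g) allowed
(h) allowed
Total allowed: 6 of 8.

6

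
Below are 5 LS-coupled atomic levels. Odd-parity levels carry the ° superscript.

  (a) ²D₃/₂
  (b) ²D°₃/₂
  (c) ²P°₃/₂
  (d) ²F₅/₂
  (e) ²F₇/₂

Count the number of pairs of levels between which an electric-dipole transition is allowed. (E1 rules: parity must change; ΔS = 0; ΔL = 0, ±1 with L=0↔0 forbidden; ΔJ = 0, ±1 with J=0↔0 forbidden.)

(a)–(b): allowed.
(a)–(c): allowed.
(a)–(d): forbidden (parity).
(a)–(e): forbidden (parity, ΔJ).
(b)–(c): forbidden (parity).
(b)–(d): allowed.
(b)–(e): forbidden (ΔJ).
(c)–(d): forbidden (ΔL).
(c)–(e): forbidden (ΔL, ΔJ).
(d)–(e): forbidden (parity).
Allowed pairs: 3 of 10.

3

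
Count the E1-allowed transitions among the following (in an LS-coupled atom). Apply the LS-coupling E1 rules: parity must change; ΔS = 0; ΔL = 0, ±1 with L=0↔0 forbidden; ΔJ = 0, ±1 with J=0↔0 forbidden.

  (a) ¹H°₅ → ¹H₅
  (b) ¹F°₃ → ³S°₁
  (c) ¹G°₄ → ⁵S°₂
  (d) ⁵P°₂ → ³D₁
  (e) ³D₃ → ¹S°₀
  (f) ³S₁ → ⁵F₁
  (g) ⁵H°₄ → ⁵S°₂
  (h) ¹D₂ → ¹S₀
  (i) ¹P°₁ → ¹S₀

(a) allowed
(b) forbidden (parity, ΔS, ΔL, ΔJ fail)
(c) forbidden (parity, ΔS, ΔL, ΔJ fail)
(d) forbidden (ΔS fails)
(e) forbidden (ΔS, ΔL, ΔJ fail)
(f) forbidden (parity, ΔS, ΔL fail)
(g) forbidden (parity, ΔL, ΔJ fail)
(h) forbidden (parity, ΔL, ΔJ fail)
(i) allowed
Total allowed: 2 of 9.

2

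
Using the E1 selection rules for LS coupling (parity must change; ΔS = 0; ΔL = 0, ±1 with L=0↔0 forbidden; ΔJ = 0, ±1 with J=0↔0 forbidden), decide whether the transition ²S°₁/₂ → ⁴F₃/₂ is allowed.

ΔL = 0, ±1 (not L=0↔0): L: 0 → 3, ΔL = +3 — fails.
ΔS = 0: S: 1/2 → 3/2 — fails.
Parity must change: odd → even — ok.
ΔJ = 0, ±1 (not J=0↔0): J: 1/2 → 3/2, ΔJ = +1 — ok.
Rule(s) violated: ΔS, ΔL.

forbidden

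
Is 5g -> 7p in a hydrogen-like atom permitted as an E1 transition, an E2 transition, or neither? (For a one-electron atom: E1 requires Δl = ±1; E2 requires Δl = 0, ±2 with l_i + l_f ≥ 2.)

Δl = 1 − 4 = -3; l_i + l_f = 5.
E1 (Δl = ±1): not satisfied.
E2 (Δl = 0,±2, l_i+l_f ≥ 2): not satisfied.

neither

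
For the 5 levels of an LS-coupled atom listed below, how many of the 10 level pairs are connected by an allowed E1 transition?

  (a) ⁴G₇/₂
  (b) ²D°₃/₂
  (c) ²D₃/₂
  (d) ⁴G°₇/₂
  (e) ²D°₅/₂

(a)–(b): forbidden (ΔS, ΔL, ΔJ).
(a)–(c): forbidden (parity, ΔS, ΔL, ΔJ).
(a)–(d): allowed.
(a)–(e): forbidden (ΔS, ΔL).
(b)–(c): allowed.
(b)–(d): forbidden (parity, ΔS, ΔL, ΔJ).
(b)–(e): forbidden (parity).
(c)–(d): forbidden (ΔS, ΔL, ΔJ).
(c)–(e): allowed.
(d)–(e): forbidden (parity, ΔS, ΔL).
Allowed pairs: 3 of 10.

3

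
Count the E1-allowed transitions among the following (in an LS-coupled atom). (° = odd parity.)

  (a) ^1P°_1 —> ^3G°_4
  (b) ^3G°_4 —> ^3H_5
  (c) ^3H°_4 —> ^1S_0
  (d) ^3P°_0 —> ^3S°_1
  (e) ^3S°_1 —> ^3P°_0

1

(a) forbidden (parity, ΔS, ΔL, ΔJ fail)
(b) allowed
(c) forbidden (ΔS, ΔL, ΔJ fail)
(d) forbidden (parity fails)
(e) forbidden (parity fails)
Total allowed: 1 of 5.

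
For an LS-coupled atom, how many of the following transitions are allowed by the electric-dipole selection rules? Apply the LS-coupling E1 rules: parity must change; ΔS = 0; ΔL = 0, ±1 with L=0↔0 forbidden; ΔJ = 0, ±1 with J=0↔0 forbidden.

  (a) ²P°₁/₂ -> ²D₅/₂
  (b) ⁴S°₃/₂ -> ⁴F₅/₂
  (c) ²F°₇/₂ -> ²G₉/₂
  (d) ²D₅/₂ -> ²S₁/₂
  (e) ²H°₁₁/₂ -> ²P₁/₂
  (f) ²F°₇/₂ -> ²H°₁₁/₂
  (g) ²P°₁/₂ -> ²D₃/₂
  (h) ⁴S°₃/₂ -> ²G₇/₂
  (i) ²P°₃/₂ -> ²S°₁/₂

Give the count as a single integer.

2

(a) forbidden (ΔJ fails)
(b) forbidden (ΔL fails)
(c) allowed
(d) forbidden (parity, ΔL, ΔJ fail)
(e) forbidden (ΔL, ΔJ fail)
(f) forbidden (parity, ΔL, ΔJ fail)
(g) allowed
(h) forbidden (ΔS, ΔL, ΔJ fail)
(i) forbidden (parity fails)
Total allowed: 2 of 9.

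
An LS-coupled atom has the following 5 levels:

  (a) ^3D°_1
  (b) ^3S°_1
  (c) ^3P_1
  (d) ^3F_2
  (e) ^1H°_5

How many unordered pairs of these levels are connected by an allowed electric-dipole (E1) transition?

(a)–(b): forbidden (parity, ΔL).
(a)–(c): allowed.
(a)–(d): allowed.
(a)–(e): forbidden (parity, ΔS, ΔL, ΔJ).
(b)–(c): allowed.
(b)–(d): forbidden (ΔL).
(b)–(e): forbidden (parity, ΔS, ΔL, ΔJ).
(c)–(d): forbidden (parity, ΔL).
(c)–(e): forbidden (ΔS, ΔL, ΔJ).
(d)–(e): forbidden (ΔS, ΔL, ΔJ).
Allowed pairs: 3 of 10.

3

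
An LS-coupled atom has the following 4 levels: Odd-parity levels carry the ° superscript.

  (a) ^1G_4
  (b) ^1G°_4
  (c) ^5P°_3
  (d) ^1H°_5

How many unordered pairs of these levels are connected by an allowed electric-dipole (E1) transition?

2

(a)–(b): allowed.
(a)–(c): forbidden (ΔS, ΔL).
(a)–(d): allowed.
(b)–(c): forbidden (parity, ΔS, ΔL).
(b)–(d): forbidden (parity).
(c)–(d): forbidden (parity, ΔS, ΔL, ΔJ).
Allowed pairs: 2 of 6.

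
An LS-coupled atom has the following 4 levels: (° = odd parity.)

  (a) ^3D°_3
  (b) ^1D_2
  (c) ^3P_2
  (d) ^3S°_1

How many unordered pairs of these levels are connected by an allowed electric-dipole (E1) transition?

(a)–(b): forbidden (ΔS).
(a)–(c): allowed.
(a)–(d): forbidden (parity, ΔL, ΔJ).
(b)–(c): forbidden (parity, ΔS).
(b)–(d): forbidden (ΔS, ΔL).
(c)–(d): allowed.
Allowed pairs: 2 of 6.

2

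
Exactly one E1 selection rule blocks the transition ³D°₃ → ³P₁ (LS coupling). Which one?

the ΔJ = 0, ±1 rule

Initial level: S=1, L=2, J=3, parity odd. Final level: S=1, L=1, J=1, parity even.
Parity must change: odd → even — ok.
ΔS = 0: S: 1 → 1 — ok.
ΔL = 0, ±1 (not L=0↔0): L: 2 → 1, ΔL = -1 — ok.
ΔJ = 0, ±1 (not J=0↔0): J: 3 → 1, ΔJ = -2 — fails.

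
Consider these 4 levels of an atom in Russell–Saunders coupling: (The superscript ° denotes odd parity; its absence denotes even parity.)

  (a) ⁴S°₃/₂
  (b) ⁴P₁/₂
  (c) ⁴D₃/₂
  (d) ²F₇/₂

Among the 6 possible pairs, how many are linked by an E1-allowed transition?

1

(a)–(b): allowed.
(a)–(c): forbidden (ΔL).
(a)–(d): forbidden (ΔS, ΔL, ΔJ).
(b)–(c): forbidden (parity).
(b)–(d): forbidden (parity, ΔS, ΔL, ΔJ).
(c)–(d): forbidden (parity, ΔS, ΔJ).
Allowed pairs: 1 of 6.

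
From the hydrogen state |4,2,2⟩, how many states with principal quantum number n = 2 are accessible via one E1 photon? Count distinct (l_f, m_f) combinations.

1

E1 requires Δl = ±1, so l_f ∈ {1, 3}; with 0 ≤ l_f ≤ n_f−1 = 1, the allowed l_f values are {1}.
For l_f = 1: m_f ∈ {m_i−1, m_i, m_i+1} ∩ [−1, 1] = {1} → 1 state.
Total: 1.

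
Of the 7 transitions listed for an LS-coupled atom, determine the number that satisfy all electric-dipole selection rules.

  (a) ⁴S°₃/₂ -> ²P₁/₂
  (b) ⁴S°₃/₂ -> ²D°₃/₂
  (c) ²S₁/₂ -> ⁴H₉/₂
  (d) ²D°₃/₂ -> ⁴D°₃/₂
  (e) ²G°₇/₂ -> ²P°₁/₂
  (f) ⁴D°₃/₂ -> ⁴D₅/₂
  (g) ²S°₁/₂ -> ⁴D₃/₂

(a) forbidden (ΔS fails)
(b) forbidden (parity, ΔS, ΔL fail)
(c) forbidden (parity, ΔS, ΔL, ΔJ fail)
(d) forbidden (parity, ΔS fail)
(e) forbidden (parity, ΔL, ΔJ fail)
(f) allowed
(g) forbidden (ΔS, ΔL fail)
Total allowed: 1 of 7.

1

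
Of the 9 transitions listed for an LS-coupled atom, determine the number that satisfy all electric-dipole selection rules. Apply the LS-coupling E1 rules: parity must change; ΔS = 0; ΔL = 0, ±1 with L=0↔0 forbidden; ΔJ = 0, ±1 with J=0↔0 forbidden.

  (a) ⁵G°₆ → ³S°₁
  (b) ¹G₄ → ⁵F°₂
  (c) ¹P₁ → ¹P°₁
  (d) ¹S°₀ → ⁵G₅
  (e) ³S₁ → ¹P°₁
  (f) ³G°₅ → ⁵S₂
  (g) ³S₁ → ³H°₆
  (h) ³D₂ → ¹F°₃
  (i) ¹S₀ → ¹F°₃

1

(a) forbidden (parity, ΔS, ΔL, ΔJ fail)
(b) forbidden (ΔS, ΔJ fail)
(c) allowed
(d) forbidden (ΔS, ΔL, ΔJ fail)
(e) forbidden (ΔS fails)
(f) forbidden (ΔS, ΔL, ΔJ fail)
(g) forbidden (ΔL, ΔJ fail)
(h) forbidden (ΔS fails)
(i) forbidden (ΔL, ΔJ fail)
Total allowed: 1 of 9.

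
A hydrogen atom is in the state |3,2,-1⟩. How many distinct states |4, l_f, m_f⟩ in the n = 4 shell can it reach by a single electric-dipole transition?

E1 requires Δl = ±1, so l_f ∈ {1, 3}; with 0 ≤ l_f ≤ n_f−1 = 3, the allowed l_f values are {1, 3}.
For l_f = 1: m_f ∈ {m_i−1, m_i, m_i+1} ∩ [−1, 1] = {-1, 0} → 2 states.
For l_f = 3: m_f ∈ {m_i−1, m_i, m_i+1} ∩ [−3, 3] = {-2, -1, 0} → 3 states.
Total: 5.

5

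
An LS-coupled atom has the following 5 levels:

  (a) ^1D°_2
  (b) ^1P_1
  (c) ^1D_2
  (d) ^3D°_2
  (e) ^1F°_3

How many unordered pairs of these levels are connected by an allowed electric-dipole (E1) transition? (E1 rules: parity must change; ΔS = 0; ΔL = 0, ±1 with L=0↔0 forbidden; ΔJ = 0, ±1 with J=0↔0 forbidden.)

(a)–(b): allowed.
(a)–(c): allowed.
(a)–(d): forbidden (parity, ΔS).
(a)–(e): forbidden (parity).
(b)–(c): forbidden (parity).
(b)–(d): forbidden (ΔS).
(b)–(e): forbidden (ΔL, ΔJ).
(c)–(d): forbidden (ΔS).
(c)–(e): allowed.
(d)–(e): forbidden (parity, ΔS).
Allowed pairs: 3 of 10.

3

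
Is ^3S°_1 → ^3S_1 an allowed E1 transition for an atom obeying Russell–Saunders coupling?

forbidden

Reading off the term symbols: S 1→1, L 0→0, J 1→1, parity odd→even.
Parity must change: odd → even — satisfied.
ΔL = 0, ±1 (not L=0↔0): L: 0 → 0, ΔL = +0 — violated.
ΔS = 0: S: 1 → 1 — satisfied.
ΔJ = 0, ±1 (not J=0↔0): J: 1 → 1, ΔJ = +0 — satisfied.
Rule(s) violated: ΔL.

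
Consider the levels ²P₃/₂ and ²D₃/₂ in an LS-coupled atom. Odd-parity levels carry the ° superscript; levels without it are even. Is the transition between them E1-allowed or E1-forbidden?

forbidden

Initial level: S=1/2, L=1, J=3/2, parity even. Final level: S=1/2, L=2, J=3/2, parity even.
Parity must change: even → even — fails.
ΔS = 0: S: 1/2 → 1/2 — ok.
ΔL = 0, ±1 (not L=0↔0): L: 1 → 2, ΔL = +1 — ok.
ΔJ = 0, ±1 (not J=0↔0): J: 3/2 → 3/2, ΔJ = +0 — ok.
Rule(s) violated: parity.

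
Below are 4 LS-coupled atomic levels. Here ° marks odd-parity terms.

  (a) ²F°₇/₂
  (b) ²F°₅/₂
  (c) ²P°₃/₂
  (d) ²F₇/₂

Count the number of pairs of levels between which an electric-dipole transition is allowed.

2

(a)–(b): forbidden (parity).
(a)–(c): forbidden (parity, ΔL, ΔJ).
(a)–(d): allowed.
(b)–(c): forbidden (parity, ΔL).
(b)–(d): allowed.
(c)–(d): forbidden (ΔL, ΔJ).
Allowed pairs: 2 of 6.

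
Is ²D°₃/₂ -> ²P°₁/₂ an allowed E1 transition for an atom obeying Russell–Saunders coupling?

Reading off the term symbols: S 1/2→1/2, L 2→1, J 3/2→1/2, parity odd→odd.
ΔL = 0, ±1 (not L=0↔0): L: 2 → 1, ΔL = -1 — passes.
ΔS = 0: S: 1/2 → 1/2 — passes.
Parity must change: odd → odd — fails.
ΔJ = 0, ±1 (not J=0↔0): J: 3/2 → 1/2, ΔJ = -1 — passes.
Rule(s) violated: parity.

forbidden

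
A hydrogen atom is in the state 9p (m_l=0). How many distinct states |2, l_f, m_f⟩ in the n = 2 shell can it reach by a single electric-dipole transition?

1

E1 requires Δl = ±1, so l_f ∈ {0, 2}; with 0 ≤ l_f ≤ n_f−1 = 1, the allowed l_f values are {0}.
For l_f = 0: m_f ∈ {m_i−1, m_i, m_i+1} ∩ [−0, 0] = {0} → 1 state.
Total: 1.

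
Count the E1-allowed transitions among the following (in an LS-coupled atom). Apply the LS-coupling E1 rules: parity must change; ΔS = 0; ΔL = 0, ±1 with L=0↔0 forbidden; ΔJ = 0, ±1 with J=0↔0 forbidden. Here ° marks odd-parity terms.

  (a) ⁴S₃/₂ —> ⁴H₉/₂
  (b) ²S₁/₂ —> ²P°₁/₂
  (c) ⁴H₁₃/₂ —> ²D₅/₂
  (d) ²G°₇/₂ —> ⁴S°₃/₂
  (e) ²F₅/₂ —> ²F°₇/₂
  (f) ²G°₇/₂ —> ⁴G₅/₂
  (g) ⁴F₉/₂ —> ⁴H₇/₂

2

(a) forbidden (parity, ΔL, ΔJ fail)
(b) allowed
(c) forbidden (parity, ΔS, ΔL, ΔJ fail)
(d) forbidden (parity, ΔS, ΔL, ΔJ fail)
(e) allowed
(f) forbidden (ΔS fails)
(g) forbidden (parity, ΔL fail)
Total allowed: 2 of 7.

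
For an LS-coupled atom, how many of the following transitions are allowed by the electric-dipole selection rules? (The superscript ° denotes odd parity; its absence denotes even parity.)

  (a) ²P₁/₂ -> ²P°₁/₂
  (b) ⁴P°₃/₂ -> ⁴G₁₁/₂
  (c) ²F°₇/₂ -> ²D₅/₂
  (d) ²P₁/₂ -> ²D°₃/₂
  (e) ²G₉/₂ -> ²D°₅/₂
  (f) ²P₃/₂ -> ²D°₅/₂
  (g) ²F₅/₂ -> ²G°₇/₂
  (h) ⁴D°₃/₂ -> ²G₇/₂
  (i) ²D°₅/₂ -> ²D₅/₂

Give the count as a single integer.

6

(a) allowed
(b) forbidden (ΔL, ΔJ fail)
(c) allowed
(d) allowed
(e) forbidden (ΔL, ΔJ fail)
(f) allowed
(g) allowed
(h) forbidden (ΔS, ΔL, ΔJ fail)
(i) allowed
Total allowed: 6 of 9.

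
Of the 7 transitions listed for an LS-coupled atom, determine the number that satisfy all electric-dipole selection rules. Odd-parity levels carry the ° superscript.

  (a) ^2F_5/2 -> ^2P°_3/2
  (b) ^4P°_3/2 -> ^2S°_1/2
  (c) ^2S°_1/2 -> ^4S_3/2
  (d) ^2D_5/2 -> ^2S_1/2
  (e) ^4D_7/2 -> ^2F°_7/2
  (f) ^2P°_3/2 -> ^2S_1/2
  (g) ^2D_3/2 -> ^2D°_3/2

2

(a) forbidden (ΔL fails)
(b) forbidden (parity, ΔS fail)
(c) forbidden (ΔS, ΔL fail)
(d) forbidden (parity, ΔL, ΔJ fail)
(e) forbidden (ΔS fails)
(f) allowed
(g) allowed
Total allowed: 2 of 7.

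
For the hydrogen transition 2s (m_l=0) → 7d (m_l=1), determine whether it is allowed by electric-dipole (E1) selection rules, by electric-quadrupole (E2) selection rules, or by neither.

E2

Δl = 2 − 0 = +2; l_i + l_f = 2.
Δm_l = +1.
E1 (Δl = ±1, |Δm_l| ≤ 1): not satisfied.
E2 (Δl = 0,±2, l_i+l_f ≥ 2, |Δm_l| ≤ 2): satisfied.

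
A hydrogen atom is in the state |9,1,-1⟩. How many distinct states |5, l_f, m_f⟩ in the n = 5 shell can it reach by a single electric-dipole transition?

4

E1 requires Δl = ±1, so l_f ∈ {0, 2}; with 0 ≤ l_f ≤ n_f−1 = 4, the allowed l_f values are {0, 2}.
For l_f = 0: m_f ∈ {m_i−1, m_i, m_i+1} ∩ [−0, 0] = {0} → 1 state.
For l_f = 2: m_f ∈ {m_i−1, m_i, m_i+1} ∩ [−2, 2] = {-2, -1, 0} → 3 states.
Total: 4.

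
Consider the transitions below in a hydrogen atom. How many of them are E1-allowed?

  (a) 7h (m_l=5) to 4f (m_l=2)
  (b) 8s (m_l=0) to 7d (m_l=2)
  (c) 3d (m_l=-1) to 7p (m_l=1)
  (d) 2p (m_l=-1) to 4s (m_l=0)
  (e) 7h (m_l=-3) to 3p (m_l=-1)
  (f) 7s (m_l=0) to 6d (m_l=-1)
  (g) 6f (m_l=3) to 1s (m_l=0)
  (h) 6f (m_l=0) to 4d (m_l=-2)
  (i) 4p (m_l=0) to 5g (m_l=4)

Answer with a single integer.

1

(a) forbidden — Δl = -2 (E1 requires Δl = ±1); Δm_l = -3 (E1 requires Δm_l = 0, ±1)
(b) forbidden — Δl = +2 (E1 requires Δl = ±1); Δm_l = +2 (E1 requires Δm_l = 0, ±1)
(c) forbidden — Δm_l = +2 (E1 requires Δm_l = 0, ±1)
(d) allowed
(e) forbidden — Δl = -4 (E1 requires Δl = ±1); Δm_l = +2 (E1 requires Δm_l = 0, ±1)
(f) forbidden — Δl = +2 (E1 requires Δl = ±1)
(g) forbidden — Δl = -3 (E1 requires Δl = ±1); Δm_l = -3 (E1 requires Δm_l = 0, ±1)
(h) forbidden — Δm_l = -2 (E1 requires Δm_l = 0, ±1)
(i) forbidden — Δl = +3 (E1 requires Δl = ±1); Δm_l = +4 (E1 requires Δm_l = 0, ±1)
Total allowed: 1 of 9.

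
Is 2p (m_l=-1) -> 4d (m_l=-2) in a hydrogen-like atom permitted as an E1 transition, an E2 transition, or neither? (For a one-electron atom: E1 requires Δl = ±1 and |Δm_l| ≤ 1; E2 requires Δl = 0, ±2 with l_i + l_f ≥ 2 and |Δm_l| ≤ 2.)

Δl = 2 − 1 = +1; l_i + l_f = 3.
Δm_l = -1.
E1 (Δl = ±1, |Δm_l| ≤ 1): satisfied.
E2 (Δl = 0,±2, l_i+l_f ≥ 2, |Δm_l| ≤ 2): not satisfied.

E1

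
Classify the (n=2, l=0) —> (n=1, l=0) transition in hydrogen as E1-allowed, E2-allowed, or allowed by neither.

Δl = 0 − 0 = +0; l_i + l_f = 0.
E1 (Δl = ±1): not satisfied.
E2 (Δl = 0,±2, l_i+l_f ≥ 2): not satisfied.

neither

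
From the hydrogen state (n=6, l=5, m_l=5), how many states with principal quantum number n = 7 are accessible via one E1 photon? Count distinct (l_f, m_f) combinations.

4

E1 requires Δl = ±1, so l_f ∈ {4, 6}; with 0 ≤ l_f ≤ n_f−1 = 6, the allowed l_f values are {4, 6}.
For l_f = 4: m_f ∈ {m_i−1, m_i, m_i+1} ∩ [−4, 4] = {4} → 1 state.
For l_f = 6: m_f ∈ {m_i−1, m_i, m_i+1} ∩ [−6, 6] = {4, 5, 6} → 3 states.
Total: 4.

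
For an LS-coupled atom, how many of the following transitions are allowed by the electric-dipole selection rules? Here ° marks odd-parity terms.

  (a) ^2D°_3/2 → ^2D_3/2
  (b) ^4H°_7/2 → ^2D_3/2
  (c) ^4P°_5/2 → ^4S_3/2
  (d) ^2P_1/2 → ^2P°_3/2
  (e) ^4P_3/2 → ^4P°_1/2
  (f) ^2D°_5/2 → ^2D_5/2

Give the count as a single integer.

5

(a) allowed
(b) forbidden (ΔS, ΔL, ΔJ fail)
(c) allowed
(d) allowed
(e) allowed
(f) allowed
Total allowed: 5 of 6.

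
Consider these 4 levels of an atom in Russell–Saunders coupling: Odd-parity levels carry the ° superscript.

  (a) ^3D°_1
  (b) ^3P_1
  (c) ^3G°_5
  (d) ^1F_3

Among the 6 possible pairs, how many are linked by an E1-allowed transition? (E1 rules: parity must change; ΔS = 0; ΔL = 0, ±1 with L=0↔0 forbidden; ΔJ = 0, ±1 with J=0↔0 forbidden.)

(a)–(b): allowed.
(a)–(c): forbidden (parity, ΔL, ΔJ).
(a)–(d): forbidden (ΔS, ΔJ).
(b)–(c): forbidden (ΔL, ΔJ).
(b)–(d): forbidden (parity, ΔS, ΔL, ΔJ).
(c)–(d): forbidden (ΔS, ΔJ).
Allowed pairs: 1 of 6.

1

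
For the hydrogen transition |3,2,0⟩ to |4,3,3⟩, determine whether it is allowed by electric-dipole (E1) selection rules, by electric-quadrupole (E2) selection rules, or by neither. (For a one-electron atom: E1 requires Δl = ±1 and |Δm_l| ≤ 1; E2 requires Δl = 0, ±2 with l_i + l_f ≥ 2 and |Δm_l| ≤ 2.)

Δl = 3 − 2 = +1; l_i + l_f = 5.
Δm_l = +3.
E1 (Δl = ±1, |Δm_l| ≤ 1): not satisfied.
E2 (Δl = 0,±2, l_i+l_f ≥ 2, |Δm_l| ≤ 2): not satisfied.

neither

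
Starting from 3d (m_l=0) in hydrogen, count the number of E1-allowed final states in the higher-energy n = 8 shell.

6

E1 requires Δl = ±1, so l_f ∈ {1, 3}; with 0 ≤ l_f ≤ n_f−1 = 7, the allowed l_f values are {1, 3}.
For l_f = 1: m_f ∈ {m_i−1, m_i, m_i+1} ∩ [−1, 1] = {-1, 0, 1} → 3 states.
For l_f = 3: m_f ∈ {m_i−1, m_i, m_i+1} ∩ [−3, 3] = {-1, 0, 1} → 3 states.
Total: 6.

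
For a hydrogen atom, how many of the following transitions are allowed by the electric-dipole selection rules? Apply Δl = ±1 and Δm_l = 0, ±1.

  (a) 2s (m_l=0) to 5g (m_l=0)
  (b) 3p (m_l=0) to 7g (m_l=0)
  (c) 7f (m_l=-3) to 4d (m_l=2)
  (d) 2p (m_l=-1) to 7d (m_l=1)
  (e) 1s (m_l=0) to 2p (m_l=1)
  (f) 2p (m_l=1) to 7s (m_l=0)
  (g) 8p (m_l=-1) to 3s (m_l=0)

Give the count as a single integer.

3

(a) forbidden — Δl = +4 (E1 requires Δl = ±1)
(b) forbidden — Δl = +3 (E1 requires Δl = ±1)
(c) forbidden — Δm_l = +5 (E1 requires Δm_l = 0, ±1)
(d) forbidden — Δm_l = +2 (E1 requires Δm_l = 0, ±1)
(e) allowed
(f) allowed
(g) allowed
Total allowed: 3 of 7.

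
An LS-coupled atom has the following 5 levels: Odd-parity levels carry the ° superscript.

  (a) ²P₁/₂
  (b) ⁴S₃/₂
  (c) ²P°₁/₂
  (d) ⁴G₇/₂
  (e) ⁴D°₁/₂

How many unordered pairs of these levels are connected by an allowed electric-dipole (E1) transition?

(a)–(b): forbidden (parity, ΔS).
(a)–(c): allowed.
(a)–(d): forbidden (parity, ΔS, ΔL, ΔJ).
(a)–(e): forbidden (ΔS).
(b)–(c): forbidden (ΔS).
(b)–(d): forbidden (parity, ΔL, ΔJ).
(b)–(e): forbidden (ΔL).
(c)–(d): forbidden (ΔS, ΔL, ΔJ).
(c)–(e): forbidden (parity, ΔS).
(d)–(e): forbidden (ΔL, ΔJ).
Allowed pairs: 1 of 10.

1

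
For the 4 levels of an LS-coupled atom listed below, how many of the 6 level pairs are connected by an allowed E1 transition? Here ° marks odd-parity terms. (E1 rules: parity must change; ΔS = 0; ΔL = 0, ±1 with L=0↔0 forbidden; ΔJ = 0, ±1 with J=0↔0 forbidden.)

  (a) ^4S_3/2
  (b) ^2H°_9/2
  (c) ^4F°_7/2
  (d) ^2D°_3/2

0

(a)–(b): forbidden (ΔS, ΔL, ΔJ).
(a)–(c): forbidden (ΔL, ΔJ).
(a)–(d): forbidden (ΔS, ΔL).
(b)–(c): forbidden (parity, ΔS, ΔL).
(b)–(d): forbidden (parity, ΔL, ΔJ).
(c)–(d): forbidden (parity, ΔS, ΔJ).
Allowed pairs: 0 of 6.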